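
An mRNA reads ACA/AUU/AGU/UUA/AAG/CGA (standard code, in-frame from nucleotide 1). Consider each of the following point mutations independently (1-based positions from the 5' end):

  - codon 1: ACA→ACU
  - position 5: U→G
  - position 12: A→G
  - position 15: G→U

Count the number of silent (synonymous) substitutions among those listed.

2

Codon 1: ACA (Thr) → ACU (Thr) — synonymous.
Codon 2: AUU (Ile) → AGU (Ser) — missense.
Codon 4: UUA (Leu) → UUG (Leu) — synonymous.
Codon 5: AAG (Lys) → AAU (Asn) — missense.
Synonymous: 2 of 4.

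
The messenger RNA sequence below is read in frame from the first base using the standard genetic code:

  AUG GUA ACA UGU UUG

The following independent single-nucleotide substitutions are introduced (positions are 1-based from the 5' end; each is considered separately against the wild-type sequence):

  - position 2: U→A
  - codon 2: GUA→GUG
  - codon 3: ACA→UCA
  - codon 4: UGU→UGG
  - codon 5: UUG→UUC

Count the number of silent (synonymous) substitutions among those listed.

Codon 1: AUG (Met) → AAG (Lys) — missense.
Codon 2: GUA (Val) → GUG (Val) — synonymous.
Codon 3: ACA (Thr) → UCA (Ser) — missense.
Codon 4: UGU (Cys) → UGG (Trp) — missense.
Codon 5: UUG (Leu) → UUC (Phe) — missense.
Synonymous: 1 of 5.

1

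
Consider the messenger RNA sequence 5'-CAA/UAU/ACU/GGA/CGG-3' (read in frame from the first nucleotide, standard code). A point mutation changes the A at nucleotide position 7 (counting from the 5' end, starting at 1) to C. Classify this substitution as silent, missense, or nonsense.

Position 7 falls in codon 3: ACU → Thr.
After the substitution the codon is CCU → Pro.
Thr ≠ Pro, so this is a missense mutation.

missense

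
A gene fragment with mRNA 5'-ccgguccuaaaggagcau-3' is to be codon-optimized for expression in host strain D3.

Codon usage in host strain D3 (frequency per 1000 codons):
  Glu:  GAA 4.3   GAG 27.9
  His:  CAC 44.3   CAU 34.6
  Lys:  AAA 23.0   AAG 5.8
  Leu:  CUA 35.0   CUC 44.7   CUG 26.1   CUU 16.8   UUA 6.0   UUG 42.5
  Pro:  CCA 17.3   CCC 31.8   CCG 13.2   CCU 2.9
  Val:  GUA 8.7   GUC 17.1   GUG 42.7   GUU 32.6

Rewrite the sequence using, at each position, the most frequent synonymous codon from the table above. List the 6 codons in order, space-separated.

CCC GUG CUC AAA GAG CAC

Codon 1 (Pro): best is CCC at 31.8.
Codon 2 (Val): best is GUG at 42.7.
Codon 3 (Leu): best is CUC at 44.7.
Codon 4 (Lys): best is AAA at 23.0.
Codon 5 (Glu): best is GAG at 27.9.
Codon 6 (His): best is CAC at 44.3.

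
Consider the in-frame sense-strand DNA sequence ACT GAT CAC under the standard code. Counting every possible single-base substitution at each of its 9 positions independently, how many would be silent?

Codon 1 (ACT, Thr): 3 synonymous substitutions.
Codon 2 (GAT, Asp): 1 synonymous substitution.
Codon 3 (CAC, His): 1 synonymous substitution.
Total: 3 + 1 + 1 = 5.

5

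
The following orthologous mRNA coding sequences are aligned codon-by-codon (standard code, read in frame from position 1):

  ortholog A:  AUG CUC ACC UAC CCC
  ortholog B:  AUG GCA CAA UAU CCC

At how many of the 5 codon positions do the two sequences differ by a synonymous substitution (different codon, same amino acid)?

1

Codon 1: AUG Met / AUG Met — identical.
Codon 2: CUC Leu / GCA Ala — nonsynonymous.
Codon 3: ACC Thr / CAA Gln — nonsynonymous.
Codon 4: UAC Tyr / UAU Tyr — synonymous.
Codon 5: CCC Pro / CCC Pro — identical.
Synonymous differences: 1.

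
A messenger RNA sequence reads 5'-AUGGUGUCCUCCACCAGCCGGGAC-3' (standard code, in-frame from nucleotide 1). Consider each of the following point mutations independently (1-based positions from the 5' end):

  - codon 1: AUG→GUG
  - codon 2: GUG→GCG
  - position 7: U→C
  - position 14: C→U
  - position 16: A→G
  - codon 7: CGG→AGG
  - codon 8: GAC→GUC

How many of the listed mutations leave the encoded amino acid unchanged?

Codon 1: AUG (Met) → GUG (Val) — missense.
Codon 2: GUG (Val) → GCG (Ala) — missense.
Codon 3: UCC (Ser) → CCC (Pro) — missense.
Codon 5: ACC (Thr) → AUC (Ile) — missense.
Codon 6: AGC (Ser) → GGC (Gly) — missense.
Codon 7: CGG (Arg) → AGG (Arg) — synonymous.
Codon 8: GAC (Asp) → GUC (Val) — missense.
Synonymous: 1 of 7.

1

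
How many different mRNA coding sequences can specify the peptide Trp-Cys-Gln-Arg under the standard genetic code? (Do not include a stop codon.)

24

Trp: 1 codon.
Cys: 2 codons.
Gln: 2 codons.
Arg: 6 codons.
1 × 2 × 2 × 6 = 24.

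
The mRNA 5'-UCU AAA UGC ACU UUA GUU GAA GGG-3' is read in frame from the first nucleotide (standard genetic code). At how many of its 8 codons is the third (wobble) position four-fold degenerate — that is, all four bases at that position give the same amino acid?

Codon 1 UCU (Ser): third position 4-fold.
Codon 2 AAA (Lys): third position 2-fold.
Codon 3 UGC (Cys): third position 2-fold.
Codon 4 ACU (Thr): third position 4-fold.
Codon 5 UUA (Leu): third position 2-fold.
Codon 6 GUU (Val): third position 4-fold.
Codon 7 GAA (Glu): third position 2-fold.
Codon 8 GGG (Gly): third position 4-fold.
Four-fold degenerate third positions: 4.

4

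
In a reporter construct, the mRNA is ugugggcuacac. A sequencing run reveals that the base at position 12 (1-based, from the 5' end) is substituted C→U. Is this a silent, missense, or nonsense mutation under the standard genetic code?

Position 12 falls in codon 4: CAC → His.
After the substitution the codon is CAU → His.
Both encode His, so the change is synonymous.

silent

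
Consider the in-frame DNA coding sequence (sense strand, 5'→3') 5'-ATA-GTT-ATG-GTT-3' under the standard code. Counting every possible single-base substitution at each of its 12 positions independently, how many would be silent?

8

Codon 1 (ATA, Ile): 2 synonymous substitutions.
Codon 2 (GTT, Val): 3 synonymous substitutions.
Codon 3 (ATG, Met): 0 synonymous substitutions.
Codon 4 (GTT, Val): 3 synonymous substitutions.
Total: 2 + 3 + 0 + 3 = 8.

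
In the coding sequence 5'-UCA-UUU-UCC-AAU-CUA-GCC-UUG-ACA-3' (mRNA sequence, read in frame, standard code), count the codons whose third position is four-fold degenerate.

5

Codon 1 UCA (Ser): third position 4-fold.
Codon 2 UUU (Phe): third position 2-fold.
Codon 3 UCC (Ser): third position 4-fold.
Codon 4 AAU (Asn): third position 2-fold.
Codon 5 CUA (Leu): third position 4-fold.
Codon 6 GCC (Ala): third position 4-fold.
Codon 7 UUG (Leu): third position 2-fold.
Codon 8 ACA (Thr): third position 4-fold.
Four-fold degenerate third positions: 5.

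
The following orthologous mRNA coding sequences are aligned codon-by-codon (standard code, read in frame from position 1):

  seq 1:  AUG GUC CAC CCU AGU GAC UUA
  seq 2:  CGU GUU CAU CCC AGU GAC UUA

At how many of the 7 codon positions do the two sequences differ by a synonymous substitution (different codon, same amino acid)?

Codon 1: AUG Met / CGU Arg — nonsynonymous.
Codon 2: GUC Val / GUU Val — synonymous.
Codon 3: CAC His / CAU His — synonymous.
Codon 4: CCU Pro / CCC Pro — synonymous.
Codon 5: AGU Ser / AGU Ser — identical.
Codon 6: GAC Asp / GAC Asp — identical.
Codon 7: UUA Leu / UUA Leu — identical.
Synonymous differences: 3.

3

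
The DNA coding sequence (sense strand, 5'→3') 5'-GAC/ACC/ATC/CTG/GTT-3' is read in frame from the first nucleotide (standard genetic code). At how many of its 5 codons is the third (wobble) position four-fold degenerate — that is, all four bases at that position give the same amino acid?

Codon 1 GAC (Asp): third position 2-fold.
Codon 2 ACC (Thr): third position 4-fold.
Codon 3 ATC (Ile): third position 3-fold.
Codon 4 CTG (Leu): third position 4-fold.
Codon 5 GTT (Val): third position 4-fold.
Four-fold degenerate third positions: 3.

3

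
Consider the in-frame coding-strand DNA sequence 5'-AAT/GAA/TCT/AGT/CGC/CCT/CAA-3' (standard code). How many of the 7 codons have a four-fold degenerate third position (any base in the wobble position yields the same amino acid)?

Codon 1 AAT (Asn): third position 2-fold.
Codon 2 GAA (Glu): third position 2-fold.
Codon 3 TCT (Ser): third position 4-fold.
Codon 4 AGT (Ser): third position 2-fold.
Codon 5 CGC (Arg): third position 4-fold.
Codon 6 CCT (Pro): third position 4-fold.
Codon 7 CAA (Gln): third position 2-fold.
Four-fold degenerate third positions: 3.

3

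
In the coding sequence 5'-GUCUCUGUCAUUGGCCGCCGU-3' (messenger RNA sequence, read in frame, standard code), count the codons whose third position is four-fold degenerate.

Codon 1 GUC (Val): third position 4-fold.
Codon 2 UCU (Ser): third position 4-fold.
Codon 3 GUC (Val): third position 4-fold.
Codon 4 AUU (Ile): third position 3-fold.
Codon 5 GGC (Gly): third position 4-fold.
Codon 6 CGC (Arg): third position 4-fold.
Codon 7 CGU (Arg): third position 4-fold.
Four-fold degenerate third positions: 6.

6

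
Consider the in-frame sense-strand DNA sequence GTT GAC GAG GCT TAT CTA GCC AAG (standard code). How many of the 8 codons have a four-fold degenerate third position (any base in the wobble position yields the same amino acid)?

Codon 1 GTT (Val): third position 4-fold.
Codon 2 GAC (Asp): third position 2-fold.
Codon 3 GAG (Glu): third position 2-fold.
Codon 4 GCT (Ala): third position 4-fold.
Codon 5 TAT (Tyr): third position 2-fold.
Codon 6 CTA (Leu): third position 4-fold.
Codon 7 GCC (Ala): third position 4-fold.
Codon 8 AAG (Lys): third position 2-fold.
Four-fold degenerate third positions: 4.

4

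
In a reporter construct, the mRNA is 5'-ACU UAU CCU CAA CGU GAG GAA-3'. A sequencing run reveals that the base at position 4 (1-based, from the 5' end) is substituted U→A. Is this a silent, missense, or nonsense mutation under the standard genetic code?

missense

Position 4 falls in codon 2: UAU → Tyr.
After the substitution the codon is AAU → Asn.
Tyr ≠ Asn, so this is a missense mutation.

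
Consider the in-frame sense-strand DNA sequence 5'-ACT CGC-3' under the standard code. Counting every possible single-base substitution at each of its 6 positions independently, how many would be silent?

6

Codon 1 (ACT, Thr): 3 synonymous substitutions.
Codon 2 (CGC, Arg): 3 synonymous substitutions.
Total: 3 + 3 = 6.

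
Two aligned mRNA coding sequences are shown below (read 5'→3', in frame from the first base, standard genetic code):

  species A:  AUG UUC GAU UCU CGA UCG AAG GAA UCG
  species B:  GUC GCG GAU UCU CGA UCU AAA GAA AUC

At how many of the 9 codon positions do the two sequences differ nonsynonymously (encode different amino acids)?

Codon 1: AUG Met / GUC Val — nonsynonymous.
Codon 2: UUC Phe / GCG Ala — nonsynonymous.
Codon 3: GAU Asp / GAU Asp — identical.
Codon 4: UCU Ser / UCU Ser — identical.
Codon 5: CGA Arg / CGA Arg — identical.
Codon 6: UCG Ser / UCU Ser — synonymous.
Codon 7: AAG Lys / AAA Lys — synonymous.
Codon 8: GAA Glu / GAA Glu — identical.
Codon 9: UCG Ser / AUC Ile — nonsynonymous.
Nonsynonymous differences: 3.

3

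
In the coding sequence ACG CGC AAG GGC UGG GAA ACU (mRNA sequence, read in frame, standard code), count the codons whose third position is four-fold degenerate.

Codon 1 ACG (Thr): third position 4-fold.
Codon 2 CGC (Arg): third position 4-fold.
Codon 3 AAG (Lys): third position 2-fold.
Codon 4 GGC (Gly): third position 4-fold.
Codon 5 UGG (Trp): third position 1-fold.
Codon 6 GAA (Glu): third position 2-fold.
Codon 7 ACU (Thr): third position 4-fold.
Four-fold degenerate third positions: 4.

4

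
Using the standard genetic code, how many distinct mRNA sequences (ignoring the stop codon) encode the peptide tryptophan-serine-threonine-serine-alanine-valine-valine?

Trp: 1 codon.
Ser: 6 codons.
Thr: 4 codons.
Ser: 6 codons.
Ala: 4 codons.
Val: 4 codons.
Val: 4 codons.
1 × 6 × 4 × 6 × 4 × 4 × 4 = 9216.

9216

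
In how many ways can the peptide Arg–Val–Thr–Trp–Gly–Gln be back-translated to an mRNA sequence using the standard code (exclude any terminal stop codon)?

Arg: 6 codons.
Val: 4 codons.
Thr: 4 codons.
Trp: 1 codon.
Gly: 4 codons.
Gln: 2 codons.
6 × 4 × 4 × 1 × 4 × 2 = 768.

768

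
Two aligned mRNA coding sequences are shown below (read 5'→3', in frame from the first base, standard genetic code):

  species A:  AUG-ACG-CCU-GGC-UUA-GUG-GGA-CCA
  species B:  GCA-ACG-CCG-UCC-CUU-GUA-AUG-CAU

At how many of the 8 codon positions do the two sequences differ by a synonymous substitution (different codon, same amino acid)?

Codon 1: AUG Met / GCA Ala — nonsynonymous.
Codon 2: ACG Thr / ACG Thr — identical.
Codon 3: CCU Pro / CCG Pro — synonymous.
Codon 4: GGC Gly / UCC Ser — nonsynonymous.
Codon 5: UUA Leu / CUU Leu — synonymous.
Codon 6: GUG Val / GUA Val — synonymous.
Codon 7: GGA Gly / AUG Met — nonsynonymous.
Codon 8: CCA Pro / CAU His — nonsynonymous.
Synonymous differences: 3.

3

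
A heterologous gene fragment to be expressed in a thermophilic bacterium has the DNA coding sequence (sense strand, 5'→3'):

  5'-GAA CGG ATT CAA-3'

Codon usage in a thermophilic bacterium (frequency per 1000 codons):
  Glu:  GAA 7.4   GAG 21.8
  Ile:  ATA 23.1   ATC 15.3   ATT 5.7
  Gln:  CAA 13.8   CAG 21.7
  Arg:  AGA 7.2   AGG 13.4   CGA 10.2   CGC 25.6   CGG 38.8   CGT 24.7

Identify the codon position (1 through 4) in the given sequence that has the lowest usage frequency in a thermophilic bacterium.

Codon 1 GAA (Glu): 7.4 per 1000.
Codon 2 CGG (Arg): 38.8 per 1000.
Codon 3 ATT (Ile): 5.7 per 1000.
Codon 4 CAA (Gln): 13.8 per 1000.
Lowest frequency is 5.7 at codon 3.

3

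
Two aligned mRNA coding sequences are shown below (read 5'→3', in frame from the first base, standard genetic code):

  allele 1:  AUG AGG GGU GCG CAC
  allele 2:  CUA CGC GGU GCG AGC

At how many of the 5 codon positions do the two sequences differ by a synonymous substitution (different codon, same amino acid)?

Codon 1: AUG Met / CUA Leu — nonsynonymous.
Codon 2: AGG Arg / CGC Arg — synonymous.
Codon 3: GGU Gly / GGU Gly — identical.
Codon 4: GCG Ala / GCG Ala — identical.
Codon 5: CAC His / AGC Ser — nonsynonymous.
Synonymous differences: 1.

1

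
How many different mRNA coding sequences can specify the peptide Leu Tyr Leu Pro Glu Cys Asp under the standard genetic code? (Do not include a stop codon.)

2304

Leu: 6 codons.
Tyr: 2 codons.
Leu: 6 codons.
Pro: 4 codons.
Glu: 2 codons.
Cys: 2 codons.
Asp: 2 codons.
6 × 2 × 6 × 4 × 2 × 2 × 2 = 2304.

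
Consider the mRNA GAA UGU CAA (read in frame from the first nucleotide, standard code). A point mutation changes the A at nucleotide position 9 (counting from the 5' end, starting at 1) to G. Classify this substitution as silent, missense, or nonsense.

silent

Position 9 falls in codon 3: CAA → Gln.
After the substitution the codon is CAG → Gln.
Both encode Gln, so the change is synonymous.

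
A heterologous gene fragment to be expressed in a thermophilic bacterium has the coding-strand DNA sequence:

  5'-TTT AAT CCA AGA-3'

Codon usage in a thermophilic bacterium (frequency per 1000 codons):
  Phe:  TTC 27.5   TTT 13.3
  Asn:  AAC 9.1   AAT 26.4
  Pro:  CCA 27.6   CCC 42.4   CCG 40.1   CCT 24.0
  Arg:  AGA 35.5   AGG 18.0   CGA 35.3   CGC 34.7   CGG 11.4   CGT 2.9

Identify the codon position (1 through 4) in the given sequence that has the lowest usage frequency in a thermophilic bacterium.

1

Codon 1 TTT (Phe): 13.3 per 1000.
Codon 2 AAT (Asn): 26.4 per 1000.
Codon 3 CCA (Pro): 27.6 per 1000.
Codon 4 AGA (Arg): 35.5 per 1000.
Lowest frequency is 13.3 at codon 1.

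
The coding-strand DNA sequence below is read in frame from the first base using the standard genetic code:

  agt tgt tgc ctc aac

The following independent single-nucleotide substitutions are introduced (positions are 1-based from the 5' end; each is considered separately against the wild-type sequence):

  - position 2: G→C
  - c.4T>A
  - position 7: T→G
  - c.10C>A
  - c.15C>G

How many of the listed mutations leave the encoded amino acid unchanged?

Codon 1: AGT (Ser) → ACT (Thr) — missense.
Codon 2: TGT (Cys) → AGT (Ser) — missense.
Codon 3: TGC (Cys) → GGC (Gly) — missense.
Codon 4: CTC (Leu) → ATC (Ile) — missense.
Codon 5: AAC (Asn) → AAG (Lys) — missense.
Synonymous: 0 of 5.

0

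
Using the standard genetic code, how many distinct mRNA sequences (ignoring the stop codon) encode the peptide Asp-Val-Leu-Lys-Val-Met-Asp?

Asp: 2 codons.
Val: 4 codons.
Leu: 6 codons.
Lys: 2 codons.
Val: 4 codons.
Met: 1 codon.
Asp: 2 codons.
2 × 4 × 6 × 2 × 4 × 1 × 2 = 768.

768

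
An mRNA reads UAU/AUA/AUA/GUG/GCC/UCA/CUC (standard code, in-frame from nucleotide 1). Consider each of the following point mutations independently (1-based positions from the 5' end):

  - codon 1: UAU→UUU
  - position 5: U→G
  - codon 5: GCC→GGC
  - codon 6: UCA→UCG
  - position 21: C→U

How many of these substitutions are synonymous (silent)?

2

Codon 1: UAU (Tyr) → UUU (Phe) — missense.
Codon 2: AUA (Ile) → AGA (Arg) — missense.
Codon 5: GCC (Ala) → GGC (Gly) — missense.
Codon 6: UCA (Ser) → UCG (Ser) — synonymous.
Codon 7: CUC (Leu) → CUU (Leu) — synonymous.
Synonymous: 2 of 5.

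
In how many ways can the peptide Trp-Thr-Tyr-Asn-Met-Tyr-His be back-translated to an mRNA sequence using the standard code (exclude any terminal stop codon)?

64

Trp: 1 codon.
Thr: 4 codons.
Tyr: 2 codons.
Asn: 2 codons.
Met: 1 codon.
Tyr: 2 codons.
His: 2 codons.
1 × 4 × 2 × 2 × 1 × 2 × 2 = 64.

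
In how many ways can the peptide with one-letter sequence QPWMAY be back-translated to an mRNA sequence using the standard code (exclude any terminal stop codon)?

64

Gln: 2 codons.
Pro: 4 codons.
Trp: 1 codon.
Met: 1 codon.
Ala: 4 codons.
Tyr: 2 codons.
2 × 4 × 1 × 1 × 4 × 2 = 64.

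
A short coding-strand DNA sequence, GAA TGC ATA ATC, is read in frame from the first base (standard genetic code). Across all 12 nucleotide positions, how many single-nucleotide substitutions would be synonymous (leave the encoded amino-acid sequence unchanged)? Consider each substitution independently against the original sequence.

6

Codon 1 (GAA, Glu): 1 synonymous substitution.
Codon 2 (TGC, Cys): 1 synonymous substitution.
Codon 3 (ATA, Ile): 2 synonymous substitutions.
Codon 4 (ATC, Ile): 2 synonymous substitutions.
Total: 1 + 1 + 2 + 2 = 6.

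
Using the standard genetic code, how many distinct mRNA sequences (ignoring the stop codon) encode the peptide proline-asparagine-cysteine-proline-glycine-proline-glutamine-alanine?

Pro: 4 codons.
Asn: 2 codons.
Cys: 2 codons.
Pro: 4 codons.
Gly: 4 codons.
Pro: 4 codons.
Gln: 2 codons.
Ala: 4 codons.
4 × 2 × 2 × 4 × 4 × 4 × 2 × 4 = 8192.

8192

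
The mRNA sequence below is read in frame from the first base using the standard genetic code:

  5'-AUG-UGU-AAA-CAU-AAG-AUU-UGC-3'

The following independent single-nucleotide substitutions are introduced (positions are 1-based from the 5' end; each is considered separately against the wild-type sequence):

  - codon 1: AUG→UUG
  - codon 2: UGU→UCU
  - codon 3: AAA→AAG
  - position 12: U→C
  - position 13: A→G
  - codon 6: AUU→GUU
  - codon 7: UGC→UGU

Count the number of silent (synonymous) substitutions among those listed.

3

Codon 1: AUG (Met) → UUG (Leu) — missense.
Codon 2: UGU (Cys) → UCU (Ser) — missense.
Codon 3: AAA (Lys) → AAG (Lys) — synonymous.
Codon 4: CAU (His) → CAC (His) — synonymous.
Codon 5: AAG (Lys) → GAG (Glu) — missense.
Codon 6: AUU (Ile) → GUU (Val) — missense.
Codon 7: UGC (Cys) → UGU (Cys) — synonymous.
Synonymous: 3 of 7.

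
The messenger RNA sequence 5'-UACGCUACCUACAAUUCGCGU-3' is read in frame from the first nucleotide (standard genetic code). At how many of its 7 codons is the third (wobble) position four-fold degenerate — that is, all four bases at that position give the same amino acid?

4

Codon 1 UAC (Tyr): third position 2-fold.
Codon 2 GCU (Ala): third position 4-fold.
Codon 3 ACC (Thr): third position 4-fold.
Codon 4 UAC (Tyr): third position 2-fold.
Codon 5 AAU (Asn): third position 2-fold.
Codon 6 UCG (Ser): third position 4-fold.
Codon 7 CGU (Arg): third position 4-fold.
Four-fold degenerate third positions: 4.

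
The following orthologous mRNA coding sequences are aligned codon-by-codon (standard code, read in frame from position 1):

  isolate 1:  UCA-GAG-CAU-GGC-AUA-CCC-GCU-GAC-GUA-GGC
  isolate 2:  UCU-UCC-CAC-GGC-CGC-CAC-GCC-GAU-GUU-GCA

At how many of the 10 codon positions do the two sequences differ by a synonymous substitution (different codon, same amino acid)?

5

Codon 1: UCA Ser / UCU Ser — synonymous.
Codon 2: GAG Glu / UCC Ser — nonsynonymous.
Codon 3: CAU His / CAC His — synonymous.
Codon 4: GGC Gly / GGC Gly — identical.
Codon 5: AUA Ile / CGC Arg — nonsynonymous.
Codon 6: CCC Pro / CAC His — nonsynonymous.
Codon 7: GCU Ala / GCC Ala — synonymous.
Codon 8: GAC Asp / GAU Asp — synonymous.
Codon 9: GUA Val / GUU Val — synonymous.
Codon 10: GGC Gly / GCA Ala — nonsynonymous.
Synonymous differences: 5.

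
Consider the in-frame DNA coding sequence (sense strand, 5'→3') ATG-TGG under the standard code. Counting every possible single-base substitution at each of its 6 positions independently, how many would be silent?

0

Codon 1 (ATG, Met): 0 synonymous substitutions.
Codon 2 (TGG, Trp): 0 synonymous substitutions.
Total: 0 + 0 = 0.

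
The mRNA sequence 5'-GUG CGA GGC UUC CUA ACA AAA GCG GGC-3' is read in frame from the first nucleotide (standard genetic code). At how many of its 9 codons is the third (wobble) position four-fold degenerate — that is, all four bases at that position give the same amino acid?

7

Codon 1 GUG (Val): third position 4-fold.
Codon 2 CGA (Arg): third position 4-fold.
Codon 3 GGC (Gly): third position 4-fold.
Codon 4 UUC (Phe): third position 2-fold.
Codon 5 CUA (Leu): third position 4-fold.
Codon 6 ACA (Thr): third position 4-fold.
Codon 7 AAA (Lys): third position 2-fold.
Codon 8 GCG (Ala): third position 4-fold.
Codon 9 GGC (Gly): third position 4-fold.
Four-fold degenerate third positions: 7.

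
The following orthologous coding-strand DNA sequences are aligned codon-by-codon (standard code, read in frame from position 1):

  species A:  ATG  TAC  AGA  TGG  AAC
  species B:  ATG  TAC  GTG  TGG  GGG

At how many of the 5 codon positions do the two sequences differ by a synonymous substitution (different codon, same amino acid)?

Codon 1: ATG Met / ATG Met — identical.
Codon 2: TAC Tyr / TAC Tyr — identical.
Codon 3: AGA Arg / GTG Val — nonsynonymous.
Codon 4: TGG Trp / TGG Trp — identical.
Codon 5: AAC Asn / GGG Gly — nonsynonymous.
Synonymous differences: 0.

0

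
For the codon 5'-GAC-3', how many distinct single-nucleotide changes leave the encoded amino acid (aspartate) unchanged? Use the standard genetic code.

1

Position 1: none → 0 synonymous.
Position 2: none → 0 synonymous.
Position 3: GAU → 1 synonymous.
Total: 0 + 0 + 1 = 1.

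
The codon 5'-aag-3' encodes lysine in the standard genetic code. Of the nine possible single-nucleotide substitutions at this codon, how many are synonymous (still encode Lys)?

Position 1: none → 0 synonymous.
Position 2: none → 0 synonymous.
Position 3: AAA → 1 synonymous.
Total: 0 + 0 + 1 = 1.

1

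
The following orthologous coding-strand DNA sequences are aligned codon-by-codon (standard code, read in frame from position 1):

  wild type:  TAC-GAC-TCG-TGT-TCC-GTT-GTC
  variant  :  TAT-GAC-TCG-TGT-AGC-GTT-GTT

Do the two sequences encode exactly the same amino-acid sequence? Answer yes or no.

Codon 1: TAC Tyr / TAT Tyr — synonymous.
Codon 2: GAC Asp / GAC Asp — identical.
Codon 3: TCG Ser / TCG Ser — identical.
Codon 4: TGT Cys / TGT Cys — identical.
Codon 5: TCC Ser / AGC Ser — synonymous.
Codon 6: GTT Val / GTT Val — identical.
Codon 7: GTC Val / GTT Val — synonymous.
Nonsynonymous differences: 0 → same protein.

yes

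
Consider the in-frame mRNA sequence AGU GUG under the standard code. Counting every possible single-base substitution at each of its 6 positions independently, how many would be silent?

Codon 1 (AGU, Ser): 1 synonymous substitution.
Codon 2 (GUG, Val): 3 synonymous substitutions.
Total: 1 + 3 = 4.

4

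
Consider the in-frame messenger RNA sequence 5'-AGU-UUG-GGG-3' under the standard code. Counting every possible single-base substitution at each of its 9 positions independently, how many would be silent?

6

Codon 1 (AGU, Ser): 1 synonymous substitution.
Codon 2 (UUG, Leu): 2 synonymous substitutions.
Codon 3 (GGG, Gly): 3 synonymous substitutions.
Total: 1 + 2 + 3 = 6.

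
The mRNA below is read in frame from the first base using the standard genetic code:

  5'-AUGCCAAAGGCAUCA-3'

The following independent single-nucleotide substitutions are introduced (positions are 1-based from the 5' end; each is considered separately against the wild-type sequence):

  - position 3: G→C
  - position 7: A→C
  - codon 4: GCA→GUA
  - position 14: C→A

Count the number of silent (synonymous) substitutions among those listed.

0

Codon 1: AUG (Met) → AUC (Ile) — missense.
Codon 3: AAG (Lys) → CAG (Gln) — missense.
Codon 4: GCA (Ala) → GUA (Val) — missense.
Codon 5: UCA (Ser) → UAA (Stop) — nonsense.
Synonymous: 0 of 4.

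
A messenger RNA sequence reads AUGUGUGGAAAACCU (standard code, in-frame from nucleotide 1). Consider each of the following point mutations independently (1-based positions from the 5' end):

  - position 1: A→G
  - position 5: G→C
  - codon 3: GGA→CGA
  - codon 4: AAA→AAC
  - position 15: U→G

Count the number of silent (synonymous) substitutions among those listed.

1

Codon 1: AUG (Met) → GUG (Val) — missense.
Codon 2: UGU (Cys) → UCU (Ser) — missense.
Codon 3: GGA (Gly) → CGA (Arg) — missense.
Codon 4: AAA (Lys) → AAC (Asn) — missense.
Codon 5: CCU (Pro) → CCG (Pro) — synonymous.
Synonymous: 1 of 5.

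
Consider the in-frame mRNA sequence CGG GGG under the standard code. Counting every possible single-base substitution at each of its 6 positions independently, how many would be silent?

Codon 1 (CGG, Arg): 4 synonymous substitutions.
Codon 2 (GGG, Gly): 3 synonymous substitutions.
Total: 4 + 3 = 7.

7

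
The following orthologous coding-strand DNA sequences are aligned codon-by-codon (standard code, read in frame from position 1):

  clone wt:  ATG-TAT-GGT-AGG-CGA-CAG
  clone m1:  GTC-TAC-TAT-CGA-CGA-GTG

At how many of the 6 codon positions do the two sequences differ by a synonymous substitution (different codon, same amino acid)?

Codon 1: ATG Met / GTC Val — nonsynonymous.
Codon 2: TAT Tyr / TAC Tyr — synonymous.
Codon 3: GGT Gly / TAT Tyr — nonsynonymous.
Codon 4: AGG Arg / CGA Arg — synonymous.
Codon 5: CGA Arg / CGA Arg — identical.
Codon 6: CAG Gln / GTG Val — nonsynonymous.
Synonymous differences: 2.

2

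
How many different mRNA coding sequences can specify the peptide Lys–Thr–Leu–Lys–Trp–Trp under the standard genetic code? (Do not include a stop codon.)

96

Lys: 2 codons.
Thr: 4 codons.
Leu: 6 codons.
Lys: 2 codons.
Trp: 1 codon.
Trp: 1 codon.
2 × 4 × 6 × 2 × 1 × 1 = 96.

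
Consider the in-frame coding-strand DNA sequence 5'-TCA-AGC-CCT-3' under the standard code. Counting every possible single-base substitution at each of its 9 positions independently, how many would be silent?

Codon 1 (TCA, Ser): 3 synonymous substitutions.
Codon 2 (AGC, Ser): 1 synonymous substitution.
Codon 3 (CCT, Pro): 3 synonymous substitutions.
Total: 3 + 1 + 3 = 7.

7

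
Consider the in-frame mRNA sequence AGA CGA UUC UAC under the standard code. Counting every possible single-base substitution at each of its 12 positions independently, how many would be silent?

8

Codon 1 (AGA, Arg): 2 synonymous substitutions.
Codon 2 (CGA, Arg): 4 synonymous substitutions.
Codon 3 (UUC, Phe): 1 synonymous substitution.
Codon 4 (UAC, Tyr): 1 synonymous substitution.
Total: 2 + 4 + 1 + 1 = 8.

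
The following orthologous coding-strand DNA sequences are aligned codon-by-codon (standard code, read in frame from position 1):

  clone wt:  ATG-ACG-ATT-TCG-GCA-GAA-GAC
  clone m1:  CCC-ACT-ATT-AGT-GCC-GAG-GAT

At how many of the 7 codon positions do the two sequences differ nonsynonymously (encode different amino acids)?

Codon 1: ATG Met / CCC Pro — nonsynonymous.
Codon 2: ACG Thr / ACT Thr — synonymous.
Codon 3: ATT Ile / ATT Ile — identical.
Codon 4: TCG Ser / AGT Ser — synonymous.
Codon 5: GCA Ala / GCC Ala — synonymous.
Codon 6: GAA Glu / GAG Glu — synonymous.
Codon 7: GAC Asp / GAT Asp — synonymous.
Nonsynonymous differences: 1.

1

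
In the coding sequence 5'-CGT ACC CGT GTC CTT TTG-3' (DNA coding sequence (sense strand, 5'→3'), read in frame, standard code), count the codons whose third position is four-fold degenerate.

5

Codon 1 CGT (Arg): third position 4-fold.
Codon 2 ACC (Thr): third position 4-fold.
Codon 3 CGT (Arg): third position 4-fold.
Codon 4 GTC (Val): third position 4-fold.
Codon 5 CTT (Leu): third position 4-fold.
Codon 6 TTG (Leu): third position 2-fold.
Four-fold degenerate third positions: 5.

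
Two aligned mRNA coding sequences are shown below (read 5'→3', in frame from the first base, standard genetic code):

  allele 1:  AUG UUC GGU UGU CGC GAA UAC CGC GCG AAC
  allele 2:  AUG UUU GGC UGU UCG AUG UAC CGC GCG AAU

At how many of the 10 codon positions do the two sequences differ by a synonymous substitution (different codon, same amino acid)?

3

Codon 1: AUG Met / AUG Met — identical.
Codon 2: UUC Phe / UUU Phe — synonymous.
Codon 3: GGU Gly / GGC Gly — synonymous.
Codon 4: UGU Cys / UGU Cys — identical.
Codon 5: CGC Arg / UCG Ser — nonsynonymous.
Codon 6: GAA Glu / AUG Met — nonsynonymous.
Codon 7: UAC Tyr / UAC Tyr — identical.
Codon 8: CGC Arg / CGC Arg — identical.
Codon 9: GCG Ala / GCG Ala — identical.
Codon 10: AAC Asn / AAU Asn — synonymous.
Synonymous differences: 3.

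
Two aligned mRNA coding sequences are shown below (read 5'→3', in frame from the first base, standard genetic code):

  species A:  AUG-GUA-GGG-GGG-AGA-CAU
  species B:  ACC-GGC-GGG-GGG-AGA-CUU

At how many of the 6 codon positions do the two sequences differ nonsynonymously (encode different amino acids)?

Codon 1: AUG Met / ACC Thr — nonsynonymous.
Codon 2: GUA Val / GGC Gly — nonsynonymous.
Codon 3: GGG Gly / GGG Gly — identical.
Codon 4: GGG Gly / GGG Gly — identical.
Codon 5: AGA Arg / AGA Arg — identical.
Codon 6: CAU His / CUU Leu — nonsynonymous.
Nonsynonymous differences: 3.

3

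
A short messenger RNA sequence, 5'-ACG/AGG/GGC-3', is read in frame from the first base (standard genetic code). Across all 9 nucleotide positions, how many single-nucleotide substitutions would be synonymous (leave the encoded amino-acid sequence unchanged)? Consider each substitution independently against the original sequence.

Codon 1 (ACG, Thr): 3 synonymous substitutions.
Codon 2 (AGG, Arg): 2 synonymous substitutions.
Codon 3 (GGC, Gly): 3 synonymous substitutions.
Total: 3 + 2 + 3 = 8.

8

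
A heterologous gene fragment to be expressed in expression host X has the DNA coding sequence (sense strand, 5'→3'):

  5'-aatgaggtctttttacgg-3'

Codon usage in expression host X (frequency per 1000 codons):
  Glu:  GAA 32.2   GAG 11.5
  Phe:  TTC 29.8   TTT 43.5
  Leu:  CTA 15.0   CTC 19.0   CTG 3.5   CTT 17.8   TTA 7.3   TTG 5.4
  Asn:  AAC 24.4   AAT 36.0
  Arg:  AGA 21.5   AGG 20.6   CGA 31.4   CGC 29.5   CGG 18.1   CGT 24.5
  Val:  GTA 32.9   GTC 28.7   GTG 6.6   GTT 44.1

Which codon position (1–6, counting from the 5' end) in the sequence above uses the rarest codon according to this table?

5

Codon 1 AAT (Asn): 36.0 per 1000.
Codon 2 GAG (Glu): 11.5 per 1000.
Codon 3 GTC (Val): 28.7 per 1000.
Codon 4 TTT (Phe): 43.5 per 1000.
Codon 5 TTA (Leu): 7.3 per 1000.
Codon 6 CGG (Arg): 18.1 per 1000.
Lowest frequency is 7.3 at codon 5.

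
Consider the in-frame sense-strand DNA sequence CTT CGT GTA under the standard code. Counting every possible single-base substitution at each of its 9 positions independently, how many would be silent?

Codon 1 (CTT, Leu): 3 synonymous substitutions.
Codon 2 (CGT, Arg): 3 synonymous substitutions.
Codon 3 (GTA, Val): 3 synonymous substitutions.
Total: 3 + 3 + 3 = 9.

9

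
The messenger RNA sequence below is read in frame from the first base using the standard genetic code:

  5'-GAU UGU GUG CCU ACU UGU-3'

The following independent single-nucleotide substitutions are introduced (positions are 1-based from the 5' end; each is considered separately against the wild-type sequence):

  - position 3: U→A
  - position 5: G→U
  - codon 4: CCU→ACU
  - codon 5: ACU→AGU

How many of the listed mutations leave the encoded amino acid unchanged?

Codon 1: GAU (Asp) → GAA (Glu) — missense.
Codon 2: UGU (Cys) → UUU (Phe) — missense.
Codon 4: CCU (Pro) → ACU (Thr) — missense.
Codon 5: ACU (Thr) → AGU (Ser) — missense.
Synonymous: 0 of 4.

0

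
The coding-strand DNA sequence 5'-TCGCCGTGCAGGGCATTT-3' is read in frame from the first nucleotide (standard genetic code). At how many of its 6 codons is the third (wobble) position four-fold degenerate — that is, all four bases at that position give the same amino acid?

3

Codon 1 TCG (Ser): third position 4-fold.
Codon 2 CCG (Pro): third position 4-fold.
Codon 3 TGC (Cys): third position 2-fold.
Codon 4 AGG (Arg): third position 2-fold.
Codon 5 GCA (Ala): third position 4-fold.
Codon 6 TTT (Phe): third position 2-fold.
Four-fold degenerate third positions: 3.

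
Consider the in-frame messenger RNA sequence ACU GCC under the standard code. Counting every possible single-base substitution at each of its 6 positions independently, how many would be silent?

6

Codon 1 (ACU, Thr): 3 synonymous substitutions.
Codon 2 (GCC, Ala): 3 synonymous substitutions.
Total: 3 + 3 = 6.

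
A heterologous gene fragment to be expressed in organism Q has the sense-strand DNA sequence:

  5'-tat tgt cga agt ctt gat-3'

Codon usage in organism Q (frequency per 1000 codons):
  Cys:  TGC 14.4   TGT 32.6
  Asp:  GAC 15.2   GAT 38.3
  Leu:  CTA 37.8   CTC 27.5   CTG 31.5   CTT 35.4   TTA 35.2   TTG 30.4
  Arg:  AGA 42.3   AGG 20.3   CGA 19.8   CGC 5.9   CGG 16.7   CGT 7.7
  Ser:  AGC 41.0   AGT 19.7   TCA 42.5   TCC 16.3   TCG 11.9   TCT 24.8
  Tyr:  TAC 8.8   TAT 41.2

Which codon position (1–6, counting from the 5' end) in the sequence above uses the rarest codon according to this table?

Codon 1 TAT (Tyr): 41.2 per 1000.
Codon 2 TGT (Cys): 32.6 per 1000.
Codon 3 CGA (Arg): 19.8 per 1000.
Codon 4 AGT (Ser): 19.7 per 1000.
Codon 5 CTT (Leu): 35.4 per 1000.
Codon 6 GAT (Asp): 38.3 per 1000.
Lowest frequency is 19.7 at codon 4.

4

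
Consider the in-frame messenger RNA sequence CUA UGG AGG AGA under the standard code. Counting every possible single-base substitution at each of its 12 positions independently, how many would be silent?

8

Codon 1 (CUA, Leu): 4 synonymous substitutions.
Codon 2 (UGG, Trp): 0 synonymous substitutions.
Codon 3 (AGG, Arg): 2 synonymous substitutions.
Codon 4 (AGA, Arg): 2 synonymous substitutions.
Total: 4 + 0 + 2 + 2 = 8.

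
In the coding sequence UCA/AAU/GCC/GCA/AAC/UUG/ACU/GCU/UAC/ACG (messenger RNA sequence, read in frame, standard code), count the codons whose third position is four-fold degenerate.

Codon 1 UCA (Ser): third position 4-fold.
Codon 2 AAU (Asn): third position 2-fold.
Codon 3 GCC (Ala): third position 4-fold.
Codon 4 GCA (Ala): third position 4-fold.
Codon 5 AAC (Asn): third position 2-fold.
Codon 6 UUG (Leu): third position 2-fold.
Codon 7 ACU (Thr): third position 4-fold.
Codon 8 GCU (Ala): third position 4-fold.
Codon 9 UAC (Tyr): third position 2-fold.
Codon 10 ACG (Thr): third position 4-fold.
Four-fold degenerate third positions: 6.

6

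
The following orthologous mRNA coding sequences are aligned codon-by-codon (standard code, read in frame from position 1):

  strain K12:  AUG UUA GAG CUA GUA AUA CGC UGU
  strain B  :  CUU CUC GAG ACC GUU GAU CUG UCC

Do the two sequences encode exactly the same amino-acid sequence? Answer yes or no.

no

Codon 1: AUG Met / CUU Leu — nonsynonymous.
Codon 2: UUA Leu / CUC Leu — synonymous.
Codon 3: GAG Glu / GAG Glu — identical.
Codon 4: CUA Leu / ACC Thr — nonsynonymous.
Codon 5: GUA Val / GUU Val — synonymous.
Codon 6: AUA Ile / GAU Asp — nonsynonymous.
Codon 7: CGC Arg / CUG Leu — nonsynonymous.
Codon 8: UGU Cys / UCC Ser — nonsynonymous.
Nonsynonymous differences: 5 → different protein.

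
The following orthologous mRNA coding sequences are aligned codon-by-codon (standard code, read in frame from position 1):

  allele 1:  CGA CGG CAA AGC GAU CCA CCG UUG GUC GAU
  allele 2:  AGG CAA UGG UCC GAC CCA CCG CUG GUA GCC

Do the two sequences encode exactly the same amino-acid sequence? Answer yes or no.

no

Codon 1: CGA Arg / AGG Arg — synonymous.
Codon 2: CGG Arg / CAA Gln — nonsynonymous.
Codon 3: CAA Gln / UGG Trp — nonsynonymous.
Codon 4: AGC Ser / UCC Ser — synonymous.
Codon 5: GAU Asp / GAC Asp — synonymous.
Codon 6: CCA Pro / CCA Pro — identical.
Codon 7: CCG Pro / CCG Pro — identical.
Codon 8: UUG Leu / CUG Leu — synonymous.
Codon 9: GUC Val / GUA Val — synonymous.
Codon 10: GAU Asp / GCC Ala — nonsynonymous.
Nonsynonymous differences: 3 → different protein.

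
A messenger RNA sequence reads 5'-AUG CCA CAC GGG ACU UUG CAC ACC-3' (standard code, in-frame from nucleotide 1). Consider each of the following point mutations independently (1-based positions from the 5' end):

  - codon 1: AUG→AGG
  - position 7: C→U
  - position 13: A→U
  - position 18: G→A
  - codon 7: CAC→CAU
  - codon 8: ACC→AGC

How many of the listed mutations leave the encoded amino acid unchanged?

2

Codon 1: AUG (Met) → AGG (Arg) — missense.
Codon 3: CAC (His) → UAC (Tyr) — missense.
Codon 5: ACU (Thr) → UCU (Ser) — missense.
Codon 6: UUG (Leu) → UUA (Leu) — synonymous.
Codon 7: CAC (His) → CAU (His) — synonymous.
Codon 8: ACC (Thr) → AGC (Ser) — missense.
Synonymous: 2 of 6.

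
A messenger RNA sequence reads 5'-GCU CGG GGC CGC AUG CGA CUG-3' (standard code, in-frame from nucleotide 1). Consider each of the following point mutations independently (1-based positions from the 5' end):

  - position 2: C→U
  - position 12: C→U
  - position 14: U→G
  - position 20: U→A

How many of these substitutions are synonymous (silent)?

1

Codon 1: GCU (Ala) → GUU (Val) — missense.
Codon 4: CGC (Arg) → CGU (Arg) — synonymous.
Codon 5: AUG (Met) → AGG (Arg) — missense.
Codon 7: CUG (Leu) → CAG (Gln) — missense.
Synonymous: 1 of 4.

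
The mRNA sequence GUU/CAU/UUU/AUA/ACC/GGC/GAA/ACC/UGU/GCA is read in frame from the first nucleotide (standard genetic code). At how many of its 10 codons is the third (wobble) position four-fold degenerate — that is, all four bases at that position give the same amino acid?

Codon 1 GUU (Val): third position 4-fold.
Codon 2 CAU (His): third position 2-fold.
Codon 3 UUU (Phe): third position 2-fold.
Codon 4 AUA (Ile): third position 3-fold.
Codon 5 ACC (Thr): third position 4-fold.
Codon 6 GGC (Gly): third position 4-fold.
Codon 7 GAA (Glu): third position 2-fold.
Codon 8 ACC (Thr): third position 4-fold.
Codon 9 UGU (Cys): third position 2-fold.
Codon 10 GCA (Ala): third position 4-fold.
Four-fold degenerate third positions: 5.

5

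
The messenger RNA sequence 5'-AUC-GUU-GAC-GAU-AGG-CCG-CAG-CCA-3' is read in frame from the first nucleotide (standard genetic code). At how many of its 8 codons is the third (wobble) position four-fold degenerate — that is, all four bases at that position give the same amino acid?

Codon 1 AUC (Ile): third position 3-fold.
Codon 2 GUU (Val): third position 4-fold.
Codon 3 GAC (Asp): third position 2-fold.
Codon 4 GAU (Asp): third position 2-fold.
Codon 5 AGG (Arg): third position 2-fold.
Codon 6 CCG (Pro): third position 4-fold.
Codon 7 CAG (Gln): third position 2-fold.
Codon 8 CCA (Pro): third position 4-fold.
Four-fold degenerate third positions: 3.

3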